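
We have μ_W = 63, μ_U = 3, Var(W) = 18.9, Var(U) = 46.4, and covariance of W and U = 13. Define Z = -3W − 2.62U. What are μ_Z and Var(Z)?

μ_Z = (-3)·μ_W + (-2.62)·μ_U = (-3)·63 + (-2.62)·3 = -196.86.
Var(Z) = a²·Var(W) + b²·Var(U) + 2ab·covariance of W and U with a = -3, b = -2.62.
= (-3)²·18.9 + (-2.62)²·46.4 + 2·(-3)·(-2.62)·13
= 170.1 + 318.50816 + 204.36 = 692.96816.

μ_Z = -196.86, Var(Z) = 692.96816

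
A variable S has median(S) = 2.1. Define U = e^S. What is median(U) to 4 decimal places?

e^S is monotone on this domain, so median(U) = exp(2.1) ≈ 8.1662.

median(U) = 8.1662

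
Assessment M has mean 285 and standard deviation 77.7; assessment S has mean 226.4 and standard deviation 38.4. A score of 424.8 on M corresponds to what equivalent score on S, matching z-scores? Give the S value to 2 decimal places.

S = 295.49

z = (424.8 − 285)/77.7 ≈ 1.7992.
S = 226.4 + z·38.4 = 226.4 + (424.8 − 285)·38.4/77.7 ≈ 295.49.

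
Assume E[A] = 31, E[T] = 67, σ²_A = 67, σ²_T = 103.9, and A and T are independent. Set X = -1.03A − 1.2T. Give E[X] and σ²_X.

E[X] = -112.33, σ²_X = 220.6963

E[X] = (-1.03)·E[A] + (-1.2)·E[T] = (-1.03)·31 + (-1.2)·67 = -112.33.
σ²_X = a²·σ²_A + b²·σ²_T + 2ab·Cov(A, T) with a = -1.03, b = -1.2.
Independence gives Cov(A, T) = 0.
= (-1.03)²·67 + (-1.2)²·103.9 + 2·(-1.03)·(-1.2)·0
= 71.0803 + 149.616 + 0 = 220.6963.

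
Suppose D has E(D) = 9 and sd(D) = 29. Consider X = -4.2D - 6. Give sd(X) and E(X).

sd(X) = 121.8, E(X) = -43.8

X = -4.2D - 6 is linear with a = -4.2, b = -6.
sd(X) = |a|·sd(D) = |-4.2|·29 = 121.8.
E(X) = a·E(D) + b = (-4.2)·9 + (-6) = -43.8.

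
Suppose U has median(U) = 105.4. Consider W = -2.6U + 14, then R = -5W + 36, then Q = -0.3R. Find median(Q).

median(Q) = -400.86

median(W) = (-2.6)·105.4 + 14 = -260.04.
median(R) = (-5)·(-260.04) + 36 = 1336.2.
median(Q) = (-0.3)·1336.2 = -400.86.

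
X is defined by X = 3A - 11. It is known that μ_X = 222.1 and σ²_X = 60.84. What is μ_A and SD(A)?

μ_A = 77.7, SD(A) = 2.6

From X = 3A - 11: μ_X = a·μ_A + b, so μ_A = (μ_X − b)/a = (222.1 − (-11))/3 = 77.7.
SD(X) = √60.84 = 7.8.
SD(X) = |a|·SD(A), so SD(A) = 7.8/|3| = 2.6.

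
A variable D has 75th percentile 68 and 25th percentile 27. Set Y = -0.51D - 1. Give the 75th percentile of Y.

75th percentile of Y = -14.77

Since a = -0.51 < 0 the transformation is decreasing, reversing order: the 75th percentile of Y corresponds to the 25th percentile of D.
So P_{75}(Y) = a·P_{25}(D) + b = (-0.51)·27 + (-1) = -14.77.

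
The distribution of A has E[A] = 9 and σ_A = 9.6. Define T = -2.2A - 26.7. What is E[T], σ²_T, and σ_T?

T = -2.2A - 26.7 is linear with a = -2.2, b = -26.7.
E[T] = a·E[A] + b = (-2.2)·9 + (-26.7) = -46.5.
σ²_A = 9.6² = 92.16.
σ²_T = a²·σ²_A = (-2.2)²·92.16 = 446.0544 (the additive constant -26.7 does not affect variance).
σ_T = |a|·σ_A = |-2.2|·9.6 = 21.12.

E[T] = -46.5, σ²_T = 446.0544, σ_T = 21.12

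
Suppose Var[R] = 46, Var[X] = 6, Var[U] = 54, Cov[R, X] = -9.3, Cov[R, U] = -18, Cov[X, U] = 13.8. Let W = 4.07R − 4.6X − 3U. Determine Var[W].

Var[W] = 2543.6146

Var[W] = a²·Var[R] + b²·Var[X] + c²·Var[U] + 2ab·Cov[R, X] + 2ac·Cov[R, U] + 2bc·Cov[X, U], with a = 4.07, b = -4.6, c = -3.
= 761.9854 + 126.96 + 486 + 348.2292 + 439.56 + 380.88
= 2543.6146.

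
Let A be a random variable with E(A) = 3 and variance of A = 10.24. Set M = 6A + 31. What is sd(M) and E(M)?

sd(M) = 19.2, E(M) = 49

M = 6A + 31 is linear with a = 6, b = 31.
sd(A) = √10.24 = 3.2.
sd(M) = |a|·sd(A) = |6|·3.2 = 19.2.
E(M) = a·E(A) + b = 6·3 + 31 = 49.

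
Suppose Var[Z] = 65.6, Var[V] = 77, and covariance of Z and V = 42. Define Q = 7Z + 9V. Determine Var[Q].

Var[Q] = a²·Var[Z] + b²·Var[V] + 2ab·covariance of Z and V with a = 7, b = 9.
= 7²·65.6 + 9²·77 + 2·7·9·42
= 3214.4 + 6237 + 5292 = 14743.4.

Var[Q] = 14743.4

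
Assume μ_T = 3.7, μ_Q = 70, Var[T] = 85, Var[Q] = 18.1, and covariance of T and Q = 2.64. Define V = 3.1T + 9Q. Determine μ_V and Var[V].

μ_V = 3.1·μ_T + 9·μ_Q = 3.1·3.7 + 9·70 = 641.47.
Var[V] = a²·Var[T] + b²·Var[Q] + 2ab·covariance of T and Q with a = 3.1, b = 9.
= 3.1²·85 + 9²·18.1 + 2·3.1·9·2.64
= 816.85 + 1466.1 + 147.312 = 2430.262.

μ_V = 641.47, Var[V] = 2430.262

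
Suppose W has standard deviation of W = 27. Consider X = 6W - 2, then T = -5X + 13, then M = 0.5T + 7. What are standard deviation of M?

standard deviation of X = |6|·27 = 162.
standard deviation of T = |-5|·162 = 810.
standard deviation of M = |0.5|·810 = 405.

standard deviation of M = 405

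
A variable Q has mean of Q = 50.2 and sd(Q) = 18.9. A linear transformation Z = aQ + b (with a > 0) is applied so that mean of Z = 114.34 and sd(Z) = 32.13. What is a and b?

a = 1.7, b = 29

sd(Z) = a·sd(Q) (a > 0), so a = 32.13/18.9 = 1.7.
mean of Z = a·mean of Q + b, so b = 114.34 − 1.7·50.2 = 29.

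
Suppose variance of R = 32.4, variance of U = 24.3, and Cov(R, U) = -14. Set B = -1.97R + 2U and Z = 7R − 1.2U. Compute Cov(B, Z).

By bilinearity, Cov(B, Z) = ac·variance of R + bd·variance of U + (ad+bc)·Cov(R, U), with a=-1.97, b=2, c=7, d=-1.2.
ac·variance of R = (-1.97)·7·32.4 = -446.796
bd·variance of U = 2·(-1.2)·24.3 = -58.32
(ad+bc)·Cov(R, U) = (16.364)·(-14) = -229.096
Cov(B, Z) = -446.796 + (-58.32) + (-229.096) = -734.212.

Cov(B, Z) = -734.212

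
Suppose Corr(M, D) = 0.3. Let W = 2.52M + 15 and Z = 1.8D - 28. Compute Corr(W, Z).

Linear rescalings preserve correlation up to sign; here the slopes 2.52 and 1.8 have the same sign, so Corr(W, Z) = Corr(M, D) = 0.3.

Corr(W, Z) = 0.3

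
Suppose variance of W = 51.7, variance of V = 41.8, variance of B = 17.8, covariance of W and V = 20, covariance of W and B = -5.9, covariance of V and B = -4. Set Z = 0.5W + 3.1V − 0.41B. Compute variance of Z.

variance of Z = a²·variance of W + b²·variance of V + c²·variance of B + 2ab·covariance of W and V + 2ac·covariance of W and B + 2bc·covariance of V and B, with a = 0.5, b = 3.1, c = -0.41.
= 12.925 + 401.698 + 2.99218 + 62 + 2.419 + 10.168
= 492.20218.

variance of Z = 492.20218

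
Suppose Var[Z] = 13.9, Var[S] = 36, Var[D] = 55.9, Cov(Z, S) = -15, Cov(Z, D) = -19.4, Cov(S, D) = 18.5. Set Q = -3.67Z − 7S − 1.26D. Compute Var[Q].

Var[Q] = 1416.18559

Var[Q] = a²·Var[Z] + b²·Var[S] + c²·Var[D] + 2ab·Cov(Z, S) + 2ac·Cov(Z, D) + 2bc·Cov(S, D), with a = -3.67, b = -7, c = -1.26.
= 187.21771 + 1764 + 88.74684 + (-770.7) + (-179.41896) + 326.34
= 1416.18559.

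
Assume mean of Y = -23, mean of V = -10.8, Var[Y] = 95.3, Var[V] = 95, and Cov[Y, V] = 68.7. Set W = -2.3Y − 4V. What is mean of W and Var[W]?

mean of W = (-2.3)·mean of Y + (-4)·mean of V = (-2.3)·(-23) + (-4)·(-10.8) = 96.1.
Var[W] = a²·Var[Y] + b²·Var[V] + 2ab·Cov[Y, V] with a = -2.3, b = -4.
= (-2.3)²·95.3 + (-4)²·95 + 2·(-2.3)·(-4)·68.7
= 504.137 + 1520 + 1264.08 = 3288.217.

mean of W = 96.1, Var[W] = 3288.217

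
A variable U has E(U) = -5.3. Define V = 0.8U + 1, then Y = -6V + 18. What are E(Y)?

E(Y) = 37.44

E(V) = 0.8·(-5.3) + 1 = -3.24.
E(Y) = (-6)·(-3.24) + 18 = 37.44.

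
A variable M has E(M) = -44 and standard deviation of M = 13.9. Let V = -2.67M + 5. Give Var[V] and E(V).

Var[V] = 1377.374769, E(V) = 122.48

V = -2.67M + 5 is linear with a = -2.67, b = 5.
Var[M] = 13.9² = 193.21.
Var[V] = a²·Var[M] = (-2.67)²·193.21 = 1377.374769 (the additive constant 5 does not affect variance).
E(V) = a·E(M) + b = (-2.67)·(-44) + 5 = 122.48.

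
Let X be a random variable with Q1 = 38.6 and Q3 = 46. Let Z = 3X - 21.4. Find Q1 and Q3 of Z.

Q1(Z) = 94.4, Q3(Z) = 116.6

a = 3 > 0: Q1(Z) = a·Q1(X)+b = 94.4, Q3(Z) = a·Q3(X)+b = 116.6.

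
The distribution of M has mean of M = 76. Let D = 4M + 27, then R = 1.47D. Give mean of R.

mean of R = 486.57

mean of D = 4·76 + 27 = 331.
mean of R = 1.47·331 = 486.57.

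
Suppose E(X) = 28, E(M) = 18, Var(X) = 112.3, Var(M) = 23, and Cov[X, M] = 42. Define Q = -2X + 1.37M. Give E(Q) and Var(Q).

E(Q) = -31.34, Var(Q) = 262.2087

E(Q) = (-2)·E(X) + 1.37·E(M) = (-2)·28 + 1.37·18 = -31.34.
Var(Q) = a²·Var(X) + b²·Var(M) + 2ab·Cov[X, M] with a = -2, b = 1.37.
= (-2)²·112.3 + 1.37²·23 + 2·(-2)·1.37·42
= 449.2 + 43.1687 + (-230.16) = 262.2087.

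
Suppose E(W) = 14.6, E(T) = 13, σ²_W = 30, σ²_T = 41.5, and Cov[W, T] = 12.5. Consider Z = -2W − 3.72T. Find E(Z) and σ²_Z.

E(Z) = (-2)·E(W) + (-3.72)·E(T) = (-2)·14.6 + (-3.72)·13 = -77.56.
σ²_Z = a²·σ²_W + b²·σ²_T + 2ab·Cov[W, T] with a = -2, b = -3.72.
= (-2)²·30 + (-3.72)²·41.5 + 2·(-2)·(-3.72)·12.5
= 120 + 574.2936 + 186 = 880.2936.

E(Z) = -77.56, σ²_Z = 880.2936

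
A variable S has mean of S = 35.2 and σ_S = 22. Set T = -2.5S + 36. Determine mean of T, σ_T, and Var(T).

mean of T = -52, σ_T = 55, Var(T) = 3025

T = -2.5S + 36 is linear with a = -2.5, b = 36.
mean of T = a·mean of S + b = (-2.5)·35.2 + 36 = -52.
σ_T = |a|·σ_S = |-2.5|·22 = 55.
Var(S) = 22² = 484.
Var(T) = a²·Var(S) = (-2.5)²·484 = 3025 (the additive constant 36 does not affect variance).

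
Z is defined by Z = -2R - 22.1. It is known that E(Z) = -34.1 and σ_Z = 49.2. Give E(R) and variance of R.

From Z = -2R - 22.1: E(Z) = a·E(R) + b, so E(R) = (E(Z) − b)/a = (-34.1 − (-22.1))/(-2) = 6.
variance of Z = 49.2² = 2420.64.
variance of Z = a²·variance of R, so variance of R = 2420.64/(-2)² = 605.16.

E(R) = 6, variance of R = 605.16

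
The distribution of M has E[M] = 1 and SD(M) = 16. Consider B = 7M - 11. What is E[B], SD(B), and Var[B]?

E[B] = -4, SD(B) = 112, Var[B] = 12544

B = 7M - 11 is linear with a = 7, b = -11.
E[B] = a·E[M] + b = 7·1 + (-11) = -4.
SD(B) = |a|·SD(M) = |7|·16 = 112.
Var[M] = 16² = 256.
Var[B] = a²·Var[M] = 7²·256 = 12544 (the additive constant -11 does not affect variance).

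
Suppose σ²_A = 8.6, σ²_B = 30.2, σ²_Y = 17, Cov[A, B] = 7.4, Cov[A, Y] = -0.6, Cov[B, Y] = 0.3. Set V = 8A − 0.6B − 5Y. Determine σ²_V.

σ²_V = a²·σ²_A + b²·σ²_B + c²·σ²_Y + 2ab·Cov[A, B] + 2ac·Cov[A, Y] + 2bc·Cov[B, Y], with a = 8, b = -0.6, c = -5.
= 550.4 + 10.872 + 425 + (-71.04) + 48 + 1.8
= 965.032.

σ²_V = 965.032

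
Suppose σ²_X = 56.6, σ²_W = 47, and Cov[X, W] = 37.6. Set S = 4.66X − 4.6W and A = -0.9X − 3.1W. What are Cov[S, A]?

Cov[S, A] = 45.334

By bilinearity, Cov[S, A] = ac·σ²_X + bd·σ²_W + (ad+bc)·Cov[X, W], with a=4.66, b=-4.6, c=-0.9, d=-3.1.
ac·σ²_X = 4.66·(-0.9)·56.6 = -237.3804
bd·σ²_W = (-4.6)·(-3.1)·47 = 670.22
(ad+bc)·Cov[X, W] = (-10.306)·37.6 = -387.5056
Cov[S, A] = -237.3804 + 670.22 + (-387.5056) = 45.334.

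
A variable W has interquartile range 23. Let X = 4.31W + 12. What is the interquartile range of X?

IQR(X) = 99.13

Under X = aW + b, IQR(X) = |a|·IQR(W) = |4.31|·23 = 99.13 (shifts cancel; spread scales by |a|).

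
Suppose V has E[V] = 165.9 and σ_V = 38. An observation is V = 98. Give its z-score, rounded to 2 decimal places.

z = (V − E[V]) / σ_V = (98 − 165.9) / 38 ≈ -1.79.

z = -1.79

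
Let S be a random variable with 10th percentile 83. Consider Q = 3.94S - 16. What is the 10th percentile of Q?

Since a = 3.94 > 0 the transformation is increasing, so the 10th percentile of Q = a·(P_{10} of S) + b = 3.94·83 + (-16) = 311.02.

10th percentile of Q = 311.02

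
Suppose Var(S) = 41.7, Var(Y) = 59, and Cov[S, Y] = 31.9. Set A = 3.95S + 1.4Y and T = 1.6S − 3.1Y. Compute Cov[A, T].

Cov[A, T] = -311.6755

By bilinearity, Cov[A, T] = ac·Var(S) + bd·Var(Y) + (ad+bc)·Cov[S, Y], with a=3.95, b=1.4, c=1.6, d=-3.1.
ac·Var(S) = 3.95·1.6·41.7 = 263.544
bd·Var(Y) = 1.4·(-3.1)·59 = -256.06
(ad+bc)·Cov[S, Y] = (-10.005)·31.9 = -319.1595
Cov[A, T] = 263.544 + (-256.06) + (-319.1595) = -311.6755.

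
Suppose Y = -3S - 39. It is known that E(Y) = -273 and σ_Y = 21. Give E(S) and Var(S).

From Y = -3S - 39: E(Y) = a·E(S) + b, so E(S) = (E(Y) − b)/a = (-273 − (-39))/(-3) = 78.
Var(Y) = 21² = 441.
Var(Y) = a²·Var(S), so Var(S) = 441/(-3)² = 49.

E(S) = 78, Var(S) = 49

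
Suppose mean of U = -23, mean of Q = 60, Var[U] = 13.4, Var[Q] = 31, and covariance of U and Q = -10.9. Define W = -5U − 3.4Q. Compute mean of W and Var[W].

mean of W = (-5)·mean of U + (-3.4)·mean of Q = (-5)·(-23) + (-3.4)·60 = -89.
Var[W] = a²·Var[U] + b²·Var[Q] + 2ab·covariance of U and Q with a = -5, b = -3.4.
= (-5)²·13.4 + (-3.4)²·31 + 2·(-5)·(-3.4)·(-10.9)
= 335 + 358.36 + (-370.6) = 322.76.

mean of W = -89, Var[W] = 322.76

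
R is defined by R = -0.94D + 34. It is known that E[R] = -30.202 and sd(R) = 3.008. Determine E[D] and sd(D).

E[D] = 68.3, sd(D) = 3.2

From R = -0.94D + 34: E[R] = a·E[D] + b, so E[D] = (E[R] − b)/a = (-30.202 − 34)/(-0.94) = 68.3.
sd(R) = |a|·sd(D), so sd(D) = 3.008/|-0.94| = 3.2.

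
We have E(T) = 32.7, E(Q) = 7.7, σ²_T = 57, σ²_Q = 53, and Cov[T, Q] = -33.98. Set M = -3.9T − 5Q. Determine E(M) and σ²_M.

E(M) = (-3.9)·E(T) + (-5)·E(Q) = (-3.9)·32.7 + (-5)·7.7 = -166.03.
σ²_M = a²·σ²_T + b²·σ²_Q + 2ab·Cov[T, Q] with a = -3.9, b = -5.
= (-3.9)²·57 + (-5)²·53 + 2·(-3.9)·(-5)·(-33.98)
= 866.97 + 1325 + (-1325.22) = 866.75.

E(M) = -166.03, σ²_M = 866.75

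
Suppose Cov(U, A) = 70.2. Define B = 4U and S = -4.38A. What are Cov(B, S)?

Cov(B, S) = -1229.904

Cov(B, S) = a·c·Cov(U, A) = 4·(-4.38)·70.2 = -1229.904. Additive constants drop out.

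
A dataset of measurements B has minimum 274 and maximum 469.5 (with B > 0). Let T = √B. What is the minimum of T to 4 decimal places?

√B is increasing on this domain, so min(T) comes from min(B) = 274: min(T) = √(274) ≈ 16.5529.

min(T) = 16.5529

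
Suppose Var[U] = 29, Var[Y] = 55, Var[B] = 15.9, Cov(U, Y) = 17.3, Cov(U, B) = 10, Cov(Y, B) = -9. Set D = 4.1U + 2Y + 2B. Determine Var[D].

Var[D] = 1146.81

Var[D] = a²·Var[U] + b²·Var[Y] + c²·Var[B] + 2ab·Cov(U, Y) + 2ac·Cov(U, B) + 2bc·Cov(Y, B), with a = 4.1, b = 2, c = 2.
= 487.49 + 220 + 63.6 + 283.72 + 164 + (-72)
= 1146.81.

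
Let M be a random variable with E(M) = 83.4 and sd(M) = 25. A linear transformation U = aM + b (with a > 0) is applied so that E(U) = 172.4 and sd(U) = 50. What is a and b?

a = 2, b = 5.6

sd(U) = a·sd(M) (a > 0), so a = 50/25 = 2.
E(U) = a·E(M) + b, so b = 172.4 − 2·83.4 = 5.6.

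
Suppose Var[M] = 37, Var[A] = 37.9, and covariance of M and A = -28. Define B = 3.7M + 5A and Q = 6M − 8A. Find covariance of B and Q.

By bilinearity, covariance of B and Q = ac·Var[M] + bd·Var[A] + (ad+bc)·covariance of M and A, with a=3.7, b=5, c=6, d=-8.
ac·Var[M] = 3.7·6·37 = 821.4
bd·Var[A] = 5·(-8)·37.9 = -1516
(ad+bc)·covariance of M and A = (0.4)·(-28) = -11.2
covariance of B and Q = 821.4 + (-1516) + (-11.2) = -705.8.

covariance of B and Q = -705.8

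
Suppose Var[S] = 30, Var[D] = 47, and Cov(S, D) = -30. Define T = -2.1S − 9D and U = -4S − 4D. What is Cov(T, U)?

Cov(T, U) = 612

By bilinearity, Cov(T, U) = ac·Var[S] + bd·Var[D] + (ad+bc)·Cov(S, D), with a=-2.1, b=-9, c=-4, d=-4.
ac·Var[S] = (-2.1)·(-4)·30 = 252
bd·Var[D] = (-9)·(-4)·47 = 1692
(ad+bc)·Cov(S, D) = (44.4)·(-30) = -1332
Cov(T, U) = 252 + 1692 + (-1332) = 612.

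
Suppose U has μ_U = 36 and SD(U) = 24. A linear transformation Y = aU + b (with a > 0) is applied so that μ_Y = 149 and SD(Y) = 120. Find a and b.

a = 5, b = -31

SD(Y) = a·SD(U) (a > 0), so a = 120/24 = 5.
μ_Y = a·μ_U + b, so b = 149 − 5·36 = -31.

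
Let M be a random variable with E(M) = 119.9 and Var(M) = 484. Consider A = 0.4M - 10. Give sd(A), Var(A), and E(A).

A = 0.4M - 10 is linear with a = 0.4, b = -10.
sd(M) = √484 = 22.
sd(A) = |a|·sd(M) = |0.4|·22 = 8.8.
Var(A) = a²·Var(M) = 0.4²·484 = 77.44 (the additive constant -10 does not affect variance).
E(A) = a·E(M) + b = 0.4·119.9 + (-10) = 37.96.

sd(A) = 8.8, Var(A) = 77.44, E(A) = 37.96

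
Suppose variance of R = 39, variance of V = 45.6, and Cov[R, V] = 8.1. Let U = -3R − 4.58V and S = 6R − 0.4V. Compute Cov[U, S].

Cov[U, S] = -831.3288

By bilinearity, Cov[U, S] = ac·variance of R + bd·variance of V + (ad+bc)·Cov[R, V], with a=-3, b=-4.58, c=6, d=-0.4.
ac·variance of R = (-3)·6·39 = -702
bd·variance of V = (-4.58)·(-0.4)·45.6 = 83.5392
(ad+bc)·Cov[R, V] = (-26.28)·8.1 = -212.868
Cov[U, S] = -702 + 83.5392 + (-212.868) = -831.3288.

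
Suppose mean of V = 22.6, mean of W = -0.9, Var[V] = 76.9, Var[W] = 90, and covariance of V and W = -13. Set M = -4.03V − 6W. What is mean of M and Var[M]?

mean of M = -85.678, Var[M] = 3860.24521

mean of M = (-4.03)·mean of V + (-6)·mean of W = (-4.03)·22.6 + (-6)·(-0.9) = -85.678.
Var[M] = a²·Var[V] + b²·Var[W] + 2ab·covariance of V and W with a = -4.03, b = -6.
= (-4.03)²·76.9 + (-6)²·90 + 2·(-4.03)·(-6)·(-13)
= 1248.92521 + 3240 + (-628.68) = 3860.24521.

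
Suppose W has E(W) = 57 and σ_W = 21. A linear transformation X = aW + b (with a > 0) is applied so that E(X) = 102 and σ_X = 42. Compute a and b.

a = 2, b = -12

σ_X = a·σ_W (a > 0), so a = 42/21 = 2.
E(X) = a·E(W) + b, so b = 102 − 2·57 = -12.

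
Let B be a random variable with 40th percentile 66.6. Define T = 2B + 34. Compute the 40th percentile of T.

Since a = 2 > 0 the transformation is increasing, so the 40th percentile of T = a·(P_{40} of B) + b = 2·66.6 + 34 = 167.2.

40th percentile of T = 167.2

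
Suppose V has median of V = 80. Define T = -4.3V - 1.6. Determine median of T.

A linear map preserves order up to sign, so median of T = a·median of V + b = (-4.3)·80 + (-1.6) = -345.6.

median of T = -345.6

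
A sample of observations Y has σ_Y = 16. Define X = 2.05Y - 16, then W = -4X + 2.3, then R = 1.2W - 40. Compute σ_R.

σ_X = |2.05|·16 = 32.8.
σ_W = |-4|·32.8 = 131.2.
σ_R = |1.2|·131.2 = 157.44.

σ_R = 157.44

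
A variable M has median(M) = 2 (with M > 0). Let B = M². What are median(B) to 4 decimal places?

median(B) = 4

M² is monotone on this domain, so median(B) = square(2) = 4.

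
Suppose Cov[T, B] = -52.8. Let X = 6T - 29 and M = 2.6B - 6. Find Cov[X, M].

Cov[X, M] = a·c·Cov[T, B] = 6·2.6·(-52.8) = -823.68. Additive constants drop out.

Cov[X, M] = -823.68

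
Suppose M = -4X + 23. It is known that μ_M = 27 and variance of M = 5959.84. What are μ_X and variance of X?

From M = -4X + 23: μ_M = a·μ_X + b, so μ_X = (μ_M − b)/a = (27 − 23)/(-4) = -1.
variance of M = a²·variance of X, so variance of X = 5959.84/(-4)² = 372.49.

μ_X = -1, variance of X = 372.49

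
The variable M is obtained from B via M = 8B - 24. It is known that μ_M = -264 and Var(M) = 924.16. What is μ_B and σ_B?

μ_B = -30, σ_B = 3.8

From M = 8B - 24: μ_M = a·μ_B + b, so μ_B = (μ_M − b)/a = (-264 − (-24))/8 = -30.
σ_M = √924.16 = 30.4.
σ_M = |a|·σ_B, so σ_B = 30.4/|8| = 3.8.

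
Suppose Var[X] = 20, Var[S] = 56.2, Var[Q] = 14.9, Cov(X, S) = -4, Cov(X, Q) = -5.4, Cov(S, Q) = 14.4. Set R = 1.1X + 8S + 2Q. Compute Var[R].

Var[R] = a²·Var[X] + b²·Var[S] + c²·Var[Q] + 2ab·Cov(X, S) + 2ac·Cov(X, Q) + 2bc·Cov(S, Q), with a = 1.1, b = 8, c = 2.
= 24.2 + 3596.8 + 59.6 + (-70.4) + (-23.76) + 460.8
= 4047.24.

Var[R] = 4047.24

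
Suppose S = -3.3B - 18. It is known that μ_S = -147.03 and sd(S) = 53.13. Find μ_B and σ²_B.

μ_B = 39.1, σ²_B = 259.21

From S = -3.3B - 18: μ_S = a·μ_B + b, so μ_B = (μ_S − b)/a = (-147.03 − (-18))/(-3.3) = 39.1.
σ²_S = 53.13² = 2822.7969.
σ²_S = a²·σ²_B, so σ²_B = 2822.7969/(-3.3)² = 259.21.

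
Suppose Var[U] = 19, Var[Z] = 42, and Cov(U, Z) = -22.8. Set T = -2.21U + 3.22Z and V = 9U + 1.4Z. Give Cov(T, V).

By bilinearity, Cov(T, V) = ac·Var[U] + bd·Var[Z] + (ad+bc)·Cov(U, Z), with a=-2.21, b=3.22, c=9, d=1.4.
ac·Var[U] = (-2.21)·9·19 = -377.91
bd·Var[Z] = 3.22·1.4·42 = 189.336
(ad+bc)·Cov(U, Z) = (25.886)·(-22.8) = -590.2008
Cov(T, V) = -377.91 + 189.336 + (-590.2008) = -778.7748.

Cov(T, V) = -778.7748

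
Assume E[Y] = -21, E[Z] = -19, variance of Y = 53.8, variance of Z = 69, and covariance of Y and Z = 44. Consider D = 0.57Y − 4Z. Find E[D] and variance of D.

E[D] = 0.57·E[Y] + (-4)·E[Z] = 0.57·(-21) + (-4)·(-19) = 64.03.
variance of D = a²·variance of Y + b²·variance of Z + 2ab·covariance of Y and Z with a = 0.57, b = -4.
= 0.57²·53.8 + (-4)²·69 + 2·0.57·(-4)·44
= 17.47962 + 1104 + (-200.64) = 920.83962.

E[D] = 64.03, variance of D = 920.83962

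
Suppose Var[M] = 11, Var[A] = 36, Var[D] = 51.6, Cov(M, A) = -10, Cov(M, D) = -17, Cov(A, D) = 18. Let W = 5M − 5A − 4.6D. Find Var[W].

Var[W] = 4376.856

Var[W] = a²·Var[M] + b²·Var[A] + c²·Var[D] + 2ab·Cov(M, A) + 2ac·Cov(M, D) + 2bc·Cov(A, D), with a = 5, b = -5, c = -4.6.
= 275 + 900 + 1091.856 + 500 + 782 + 828
= 4376.856.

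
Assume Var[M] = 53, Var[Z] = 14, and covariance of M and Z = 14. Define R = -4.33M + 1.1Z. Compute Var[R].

Var[R] = 877.2677

Var[R] = a²·Var[M] + b²·Var[Z] + 2ab·covariance of M and Z with a = -4.33, b = 1.1.
= (-4.33)²·53 + 1.1²·14 + 2·(-4.33)·1.1·14
= 993.6917 + 16.94 + (-133.364) = 877.2677.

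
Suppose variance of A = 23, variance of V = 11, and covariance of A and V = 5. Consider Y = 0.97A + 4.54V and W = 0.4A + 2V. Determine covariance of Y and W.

By bilinearity, covariance of Y and W = ac·variance of A + bd·variance of V + (ad+bc)·covariance of A and V, with a=0.97, b=4.54, c=0.4, d=2.
ac·variance of A = 0.97·0.4·23 = 8.924
bd·variance of V = 4.54·2·11 = 99.88
(ad+bc)·covariance of A and V = (3.756)·5 = 18.78
covariance of Y and W = 8.924 + 99.88 + 18.78 = 127.584.

covariance of Y and W = 127.584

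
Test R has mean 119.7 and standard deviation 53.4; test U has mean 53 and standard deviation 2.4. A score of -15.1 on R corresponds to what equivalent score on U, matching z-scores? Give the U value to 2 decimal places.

U = 46.94

z = (-15.1 − 119.7)/53.4 ≈ -2.5243.
U = 53 + z·2.4 = 53 + (-15.1 − 119.7)·2.4/53.4 ≈ 46.94.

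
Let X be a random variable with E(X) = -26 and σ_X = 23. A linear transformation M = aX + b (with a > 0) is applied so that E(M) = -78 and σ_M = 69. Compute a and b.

σ_M = a·σ_X (a > 0), so a = 69/23 = 3.
E(M) = a·E(X) + b, so b = -78 − 3·(-26) = 0.

a = 3, b = 0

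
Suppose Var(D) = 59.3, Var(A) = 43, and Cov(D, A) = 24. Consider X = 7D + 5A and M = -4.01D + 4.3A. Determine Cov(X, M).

By bilinearity, Cov(X, M) = ac·Var(D) + bd·Var(A) + (ad+bc)·Cov(D, A), with a=7, b=5, c=-4.01, d=4.3.
ac·Var(D) = 7·(-4.01)·59.3 = -1664.551
bd·Var(A) = 5·4.3·43 = 924.5
(ad+bc)·Cov(D, A) = (10.05)·24 = 241.2
Cov(X, M) = -1664.551 + 924.5 + 241.2 = -498.851.

Cov(X, M) = -498.851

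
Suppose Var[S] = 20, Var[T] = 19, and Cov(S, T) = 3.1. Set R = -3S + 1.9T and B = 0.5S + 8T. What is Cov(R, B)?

By bilinearity, Cov(R, B) = ac·Var[S] + bd·Var[T] + (ad+bc)·Cov(S, T), with a=-3, b=1.9, c=0.5, d=8.
ac·Var[S] = (-3)·0.5·20 = -30
bd·Var[T] = 1.9·8·19 = 288.8
(ad+bc)·Cov(S, T) = (-23.05)·3.1 = -71.455
Cov(R, B) = -30 + 288.8 + (-71.455) = 187.345.

Cov(R, B) = 187.345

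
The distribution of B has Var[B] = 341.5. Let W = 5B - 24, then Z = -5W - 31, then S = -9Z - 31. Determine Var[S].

Var[W] = 5²·341.5 = 8537.5.
Var[Z] = (-5)²·8537.5 = 213437.5.
Var[S] = (-9)²·213437.5 = 17288437.5.

Var[S] = 17288437.5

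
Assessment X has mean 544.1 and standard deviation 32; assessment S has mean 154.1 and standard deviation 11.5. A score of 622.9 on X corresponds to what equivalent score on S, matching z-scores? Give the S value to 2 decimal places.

z = (622.9 − 544.1)/32 = 2.4625.
S = 154.1 + z·11.5 = 154.1 + (622.9 − 544.1)·11.5/32 ≈ 182.42.

S = 182.42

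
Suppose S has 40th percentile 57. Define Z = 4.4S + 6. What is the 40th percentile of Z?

40th percentile of Z = 256.8

Since a = 4.4 > 0 the transformation is increasing, so the 40th percentile of Z = a·(P_{40} of S) + b = 4.4·57 + 6 = 256.8.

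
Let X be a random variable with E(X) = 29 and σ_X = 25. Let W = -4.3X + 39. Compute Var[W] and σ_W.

Var[W] = 11556.25, σ_W = 107.5

W = -4.3X + 39 is linear with a = -4.3, b = 39.
Var[X] = 25² = 625.
Var[W] = a²·Var[X] = (-4.3)²·625 = 11556.25 (the additive constant 39 does not affect variance).
σ_W = |a|·σ_X = |-4.3|·25 = 107.5.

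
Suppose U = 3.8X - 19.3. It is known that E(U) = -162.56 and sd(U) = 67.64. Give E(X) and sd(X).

E(X) = -37.7, sd(X) = 17.8

From U = 3.8X - 19.3: E(U) = a·E(X) + b, so E(X) = (E(U) − b)/a = (-162.56 − (-19.3))/3.8 = -37.7.
sd(U) = |a|·sd(X), so sd(X) = 67.64/|3.8| = 17.8.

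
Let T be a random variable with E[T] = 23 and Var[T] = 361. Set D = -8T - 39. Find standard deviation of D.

D = -8T - 39 is linear with a = -8, b = -39.
standard deviation of T = √361 = 19.
standard deviation of D = |a|·standard deviation of T = |-8|·19 = 152.

standard deviation of D = 152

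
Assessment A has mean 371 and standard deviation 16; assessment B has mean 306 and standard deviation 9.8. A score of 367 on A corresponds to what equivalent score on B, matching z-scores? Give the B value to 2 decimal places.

B = 303.55

z = (367 − 371)/16 = -0.25.
B = 306 + z·9.8 = 306 + (367 − 371)·9.8/16 = 303.55.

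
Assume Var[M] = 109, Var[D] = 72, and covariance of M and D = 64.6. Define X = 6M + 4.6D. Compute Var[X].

Var[X] = a²·Var[M] + b²·Var[D] + 2ab·covariance of M and D with a = 6, b = 4.6.
= 6²·109 + 4.6²·72 + 2·6·4.6·64.6
= 3924 + 1523.52 + 3565.92 = 9013.44.

Var[X] = 9013.44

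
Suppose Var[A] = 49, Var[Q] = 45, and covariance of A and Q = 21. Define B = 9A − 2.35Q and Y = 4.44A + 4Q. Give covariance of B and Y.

By bilinearity, covariance of B and Y = ac·Var[A] + bd·Var[Q] + (ad+bc)·covariance of A and Q, with a=9, b=-2.35, c=4.44, d=4.
ac·Var[A] = 9·4.44·49 = 1958.04
bd·Var[Q] = (-2.35)·4·45 = -423
(ad+bc)·covariance of A and Q = (25.566)·21 = 536.886
covariance of B and Y = 1958.04 + (-423) + 536.886 = 2071.926.

covariance of B and Y = 2071.926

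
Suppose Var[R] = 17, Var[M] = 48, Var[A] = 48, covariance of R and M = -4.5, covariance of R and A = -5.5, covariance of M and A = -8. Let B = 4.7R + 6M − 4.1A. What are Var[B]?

Var[B] = a²·Var[R] + b²·Var[M] + c²·Var[A] + 2ab·covariance of R and M + 2ac·covariance of R and A + 2bc·covariance of M and A, with a = 4.7, b = 6, c = -4.1.
= 375.53 + 1728 + 806.88 + (-253.8) + 211.97 + 393.6
= 3262.18.

Var[B] = 3262.18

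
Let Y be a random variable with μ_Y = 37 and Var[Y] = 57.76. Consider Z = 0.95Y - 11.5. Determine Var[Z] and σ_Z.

Var[Z] = 52.1284, σ_Z = 7.22

Z = 0.95Y - 11.5 is linear with a = 0.95, b = -11.5.
Var[Z] = a²·Var[Y] = 0.95²·57.76 = 52.1284 (the additive constant -11.5 does not affect variance).
σ_Y = √57.76 = 7.6.
σ_Z = |a|·σ_Y = |0.95|·7.6 = 7.22.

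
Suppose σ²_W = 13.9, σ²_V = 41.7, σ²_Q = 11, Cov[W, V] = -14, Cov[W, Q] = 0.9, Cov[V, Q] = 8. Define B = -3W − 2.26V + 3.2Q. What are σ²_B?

σ²_B = a²·σ²_W + b²·σ²_V + c²·σ²_Q + 2ab·Cov[W, V] + 2ac·Cov[W, Q] + 2bc·Cov[V, Q], with a = -3, b = -2.26, c = 3.2.
= 125.1 + 212.98692 + 112.64 + (-189.84) + (-17.28) + (-115.712)
= 127.89492.

σ²_B = 127.89492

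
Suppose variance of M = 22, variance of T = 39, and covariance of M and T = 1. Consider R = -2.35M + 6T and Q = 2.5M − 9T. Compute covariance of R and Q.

By bilinearity, covariance of R and Q = ac·variance of M + bd·variance of T + (ad+bc)·covariance of M and T, with a=-2.35, b=6, c=2.5, d=-9.
ac·variance of M = (-2.35)·2.5·22 = -129.25
bd·variance of T = 6·(-9)·39 = -2106
(ad+bc)·covariance of M and T = (36.15)·1 = 36.15
covariance of R and Q = -129.25 + (-2106) + 36.15 = -2199.1.

covariance of R and Q = -2199.1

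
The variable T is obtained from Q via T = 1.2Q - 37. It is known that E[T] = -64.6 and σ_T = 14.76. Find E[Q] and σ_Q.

From T = 1.2Q - 37: E[T] = a·E[Q] + b, so E[Q] = (E[T] − b)/a = (-64.6 − (-37))/1.2 = -23.
σ_T = |a|·σ_Q, so σ_Q = 14.76/|1.2| = 12.3.

E[Q] = -23, σ_Q = 12.3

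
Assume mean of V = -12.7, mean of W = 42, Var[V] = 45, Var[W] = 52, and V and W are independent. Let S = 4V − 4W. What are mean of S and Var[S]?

mean of S = 4·mean of V + (-4)·mean of W = 4·(-12.7) + (-4)·42 = -218.8.
Var[S] = a²·Var[V] + b²·Var[W] + 2ab·covariance of V and W with a = 4, b = -4.
Independence gives covariance of V and W = 0.
= 4²·45 + (-4)²·52 + 2·4·(-4)·0
= 720 + 832 + 0 = 1552.

mean of S = -218.8, Var[S] = 1552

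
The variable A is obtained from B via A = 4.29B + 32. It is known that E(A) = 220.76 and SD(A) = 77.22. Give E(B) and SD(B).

From A = 4.29B + 32: E(A) = a·E(B) + b, so E(B) = (E(A) − b)/a = (220.76 − 32)/4.29 = 44.
SD(A) = |a|·SD(B), so SD(B) = 77.22/|4.29| = 18.

E(B) = 44, SD(B) = 18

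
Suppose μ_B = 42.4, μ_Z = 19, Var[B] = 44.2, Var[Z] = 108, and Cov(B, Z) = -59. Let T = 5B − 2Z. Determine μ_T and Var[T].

μ_T = 174, Var[T] = 2717

μ_T = 5·μ_B + (-2)·μ_Z = 5·42.4 + (-2)·19 = 174.
Var[T] = a²·Var[B] + b²·Var[Z] + 2ab·Cov(B, Z) with a = 5, b = -2.
= 5²·44.2 + (-2)²·108 + 2·5·(-2)·(-59)
= 1105 + 432 + 1180 = 2717.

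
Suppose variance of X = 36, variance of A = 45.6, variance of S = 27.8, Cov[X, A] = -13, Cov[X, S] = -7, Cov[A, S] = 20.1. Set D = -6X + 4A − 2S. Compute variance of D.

variance of D = 2271.2

variance of D = a²·variance of X + b²·variance of A + c²·variance of S + 2ab·Cov[X, A] + 2ac·Cov[X, S] + 2bc·Cov[A, S], with a = -6, b = 4, c = -2.
= 1296 + 729.6 + 111.2 + 624 + (-168) + (-321.6)
= 2271.2.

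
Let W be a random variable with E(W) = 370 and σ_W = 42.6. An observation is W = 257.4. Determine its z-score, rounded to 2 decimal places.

z = -2.64

z = (W − E(W)) / σ_W = (257.4 − 370) / 42.6 ≈ -2.64.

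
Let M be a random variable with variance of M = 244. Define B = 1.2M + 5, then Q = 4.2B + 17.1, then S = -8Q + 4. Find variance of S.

variance of S = 396671.3856

variance of B = 1.2²·244 = 351.36.
variance of Q = 4.2²·351.36 = 6197.9904.
variance of S = (-8)²·6197.9904 = 396671.3856.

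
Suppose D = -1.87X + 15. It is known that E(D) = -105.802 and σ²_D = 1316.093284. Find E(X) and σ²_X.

E(X) = 64.6, σ²_X = 376.36

From D = -1.87X + 15: E(D) = a·E(X) + b, so E(X) = (E(D) − b)/a = (-105.802 − 15)/(-1.87) = 64.6.
σ²_D = a²·σ²_X, so σ²_X = 1316.093284/(-1.87)² = 376.36.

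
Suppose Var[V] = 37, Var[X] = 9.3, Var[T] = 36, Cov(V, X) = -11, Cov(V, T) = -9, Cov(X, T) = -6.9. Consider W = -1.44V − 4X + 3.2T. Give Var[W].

Var[W] = a²·Var[V] + b²·Var[X] + c²·Var[T] + 2ab·Cov(V, X) + 2ac·Cov(V, T) + 2bc·Cov(X, T), with a = -1.44, b = -4, c = 3.2.
= 76.7232 + 148.8 + 368.64 + (-126.72) + 82.944 + 176.64
= 727.0272.

Var[W] = 727.0272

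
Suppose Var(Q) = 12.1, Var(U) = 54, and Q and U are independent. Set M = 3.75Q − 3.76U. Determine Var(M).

Var(M) = a²·Var(Q) + b²·Var(U) + 2ab·covariance of Q and U with a = 3.75, b = -3.76.
Independence gives covariance of Q and U = 0.
= 3.75²·12.1 + (-3.76)²·54 + 2·3.75·(-3.76)·0
= 170.15625 + 763.4304 + 0 = 933.58665.

Var(M) = 933.58665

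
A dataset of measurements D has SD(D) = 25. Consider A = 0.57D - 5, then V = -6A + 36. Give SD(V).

SD(V) = 85.5

SD(A) = |0.57|·25 = 14.25.
SD(V) = |-6|·14.25 = 85.5.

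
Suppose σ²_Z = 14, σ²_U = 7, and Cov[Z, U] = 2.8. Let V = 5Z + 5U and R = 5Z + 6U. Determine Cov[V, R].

Cov[V, R] = 714

By bilinearity, Cov[V, R] = ac·σ²_Z + bd·σ²_U + (ad+bc)·Cov[Z, U], with a=5, b=5, c=5, d=6.
ac·σ²_Z = 5·5·14 = 350
bd·σ²_U = 5·6·7 = 210
(ad+bc)·Cov[Z, U] = (55)·2.8 = 154
Cov[V, R] = 350 + 210 + 154 = 714.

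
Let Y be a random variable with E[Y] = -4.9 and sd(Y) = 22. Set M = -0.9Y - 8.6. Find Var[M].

Var[M] = 392.04

M = -0.9Y - 8.6 is linear with a = -0.9, b = -8.6.
Var[Y] = 22² = 484.
Var[M] = a²·Var[Y] = (-0.9)²·484 = 392.04 (the additive constant -8.6 does not affect variance).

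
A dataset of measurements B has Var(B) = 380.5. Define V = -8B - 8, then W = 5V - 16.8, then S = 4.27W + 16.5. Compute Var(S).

Var(S) = 11100189.52

Var(V) = (-8)²·380.5 = 24352.
Var(W) = 5²·24352 = 608800.
Var(S) = 4.27²·608800 = 11100189.52.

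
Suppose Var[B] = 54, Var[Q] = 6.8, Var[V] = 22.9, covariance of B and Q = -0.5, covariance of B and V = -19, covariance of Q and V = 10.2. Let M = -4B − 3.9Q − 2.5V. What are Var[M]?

Var[M] = 913.853

Var[M] = a²·Var[B] + b²·Var[Q] + c²·Var[V] + 2ab·covariance of B and Q + 2ac·covariance of B and V + 2bc·covariance of Q and V, with a = -4, b = -3.9, c = -2.5.
= 864 + 103.428 + 143.125 + (-15.6) + (-380) + 198.9
= 913.853.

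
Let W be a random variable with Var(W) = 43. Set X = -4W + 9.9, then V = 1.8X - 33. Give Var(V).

Var(V) = 2229.12

Var(X) = (-4)²·43 = 688.
Var(V) = 1.8²·688 = 2229.12.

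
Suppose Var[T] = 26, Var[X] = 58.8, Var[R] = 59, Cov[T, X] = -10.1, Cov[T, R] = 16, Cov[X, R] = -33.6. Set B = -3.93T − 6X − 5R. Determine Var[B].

Var[B] = 2129.8514

Var[B] = a²·Var[T] + b²·Var[X] + c²·Var[R] + 2ab·Cov[T, X] + 2ac·Cov[T, R] + 2bc·Cov[X, R], with a = -3.93, b = -6, c = -5.
= 401.5674 + 2116.8 + 1475 + (-476.316) + 628.8 + (-2016)
= 2129.8514.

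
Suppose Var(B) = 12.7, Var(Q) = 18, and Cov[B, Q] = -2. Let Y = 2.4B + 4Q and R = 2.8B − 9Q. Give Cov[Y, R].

Cov[Y, R] = -541.856

By bilinearity, Cov[Y, R] = ac·Var(B) + bd·Var(Q) + (ad+bc)·Cov[B, Q], with a=2.4, b=4, c=2.8, d=-9.
ac·Var(B) = 2.4·2.8·12.7 = 85.344
bd·Var(Q) = 4·(-9)·18 = -648
(ad+bc)·Cov[B, Q] = (-10.4)·(-2) = 20.8
Cov[Y, R] = 85.344 + (-648) + 20.8 = -541.856.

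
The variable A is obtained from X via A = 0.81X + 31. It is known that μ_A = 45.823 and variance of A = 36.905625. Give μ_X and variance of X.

From A = 0.81X + 31: μ_A = a·μ_X + b, so μ_X = (μ_A − b)/a = (45.823 − 31)/0.81 = 18.3.
variance of A = a²·variance of X, so variance of X = 36.905625/0.81² = 56.25.

μ_X = 18.3, variance of X = 56.25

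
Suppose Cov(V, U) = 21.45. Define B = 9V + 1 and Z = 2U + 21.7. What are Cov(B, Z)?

Cov(B, Z) = 386.1

Cov(B, Z) = a·c·Cov(V, U) = 9·2·21.45 = 386.1. Additive constants drop out.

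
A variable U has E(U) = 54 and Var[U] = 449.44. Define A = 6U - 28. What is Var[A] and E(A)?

A = 6U - 28 is linear with a = 6, b = -28.
Var[A] = a²·Var[U] = 6²·449.44 = 16179.84 (the additive constant -28 does not affect variance).
E(A) = a·E(U) + b = 6·54 + (-28) = 296.

Var[A] = 16179.84, E(A) = 296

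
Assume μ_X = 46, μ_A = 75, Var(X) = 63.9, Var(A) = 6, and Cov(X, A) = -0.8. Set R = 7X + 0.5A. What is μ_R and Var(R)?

μ_R = 7·μ_X + 0.5·μ_A = 7·46 + 0.5·75 = 359.5.
Var(R) = a²·Var(X) + b²·Var(A) + 2ab·Cov(X, A) with a = 7, b = 0.5.
= 7²·63.9 + 0.5²·6 + 2·7·0.5·(-0.8)
= 3131.1 + 1.5 + (-5.6) = 3127.

μ_R = 359.5, Var(R) = 3127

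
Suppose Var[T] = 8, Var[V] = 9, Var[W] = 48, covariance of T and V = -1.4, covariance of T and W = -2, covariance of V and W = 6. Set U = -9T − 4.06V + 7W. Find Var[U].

Var[U] = 2957.0004

Var[U] = a²·Var[T] + b²·Var[V] + c²·Var[W] + 2ab·covariance of T and V + 2ac·covariance of T and W + 2bc·covariance of V and W, with a = -9, b = -4.06, c = 7.
= 648 + 148.3524 + 2352 + (-102.312) + 252 + (-341.04)
= 2957.0004.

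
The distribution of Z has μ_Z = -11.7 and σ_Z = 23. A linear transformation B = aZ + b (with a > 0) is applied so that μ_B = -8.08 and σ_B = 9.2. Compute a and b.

σ_B = a·σ_Z (a > 0), so a = 9.2/23 = 0.4.
μ_B = a·μ_Z + b, so b = -8.08 − 0.4·(-11.7) = -3.4.

a = 0.4, b = -3.4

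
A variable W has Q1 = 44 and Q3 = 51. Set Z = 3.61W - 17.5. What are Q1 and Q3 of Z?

a = 3.61 > 0: Q1(Z) = a·Q1(W)+b = 141.34, Q3(Z) = a·Q3(W)+b = 166.61.

Q1(Z) = 141.34, Q3(Z) = 166.61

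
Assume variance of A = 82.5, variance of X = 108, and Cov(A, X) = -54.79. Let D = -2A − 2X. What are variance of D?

variance of D = a²·variance of A + b²·variance of X + 2ab·Cov(A, X) with a = -2, b = -2.
= (-2)²·82.5 + (-2)²·108 + 2·(-2)·(-2)·(-54.79)
= 330 + 432 + (-438.32) = 323.68.

variance of D = 323.68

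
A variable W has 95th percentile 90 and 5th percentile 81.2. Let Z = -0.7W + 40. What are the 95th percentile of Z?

Since a = -0.7 < 0 the transformation is decreasing, reversing order: the 95th percentile of Z corresponds to the 5th percentile of W.
So P_{95}(Z) = a·P_{5}(W) + b = (-0.7)·81.2 + 40 = -16.84.

95th percentile of Z = -16.84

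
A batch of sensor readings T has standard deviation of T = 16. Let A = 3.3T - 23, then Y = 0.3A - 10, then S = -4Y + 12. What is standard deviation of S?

standard deviation of A = |3.3|·16 = 52.8.
standard deviation of Y = |0.3|·52.8 = 15.84.
standard deviation of S = |-4|·15.84 = 63.36.

standard deviation of S = 63.36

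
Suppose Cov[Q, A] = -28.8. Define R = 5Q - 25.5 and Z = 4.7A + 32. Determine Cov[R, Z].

Cov[R, Z] = a·c·Cov[Q, A] = 5·4.7·(-28.8) = -676.8. Additive constants drop out.

Cov[R, Z] = -676.8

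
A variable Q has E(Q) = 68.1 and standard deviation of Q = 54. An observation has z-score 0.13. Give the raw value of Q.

Q = E(Q) + z·standard deviation of Q = 68.1 + 0.13·54 = 75.12.

Q = 75.12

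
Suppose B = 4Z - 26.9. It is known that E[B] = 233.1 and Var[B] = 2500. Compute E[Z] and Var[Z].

E[Z] = 65, Var[Z] = 156.25

From B = 4Z - 26.9: E[B] = a·E[Z] + b, so E[Z] = (E[B] − b)/a = (233.1 − (-26.9))/4 = 65.
Var[B] = a²·Var[Z], so Var[Z] = 2500/4² = 156.25.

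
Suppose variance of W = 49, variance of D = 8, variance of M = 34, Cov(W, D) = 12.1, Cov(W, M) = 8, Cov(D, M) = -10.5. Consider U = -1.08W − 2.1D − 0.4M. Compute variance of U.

variance of U = 142.0312

variance of U = a²·variance of W + b²·variance of D + c²·variance of M + 2ab·Cov(W, D) + 2ac·Cov(W, M) + 2bc·Cov(D, M), with a = -1.08, b = -2.1, c = -0.4.
= 57.1536 + 35.28 + 5.44 + 54.8856 + 6.912 + (-17.64)
= 142.0312.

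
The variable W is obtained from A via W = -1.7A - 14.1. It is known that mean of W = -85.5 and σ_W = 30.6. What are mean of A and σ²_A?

mean of A = 42, σ²_A = 324

From W = -1.7A - 14.1: mean of W = a·mean of A + b, so mean of A = (mean of W − b)/a = (-85.5 − (-14.1))/(-1.7) = 42.
σ²_W = 30.6² = 936.36.
σ²_W = a²·σ²_A, so σ²_A = 936.36/(-1.7)² = 324.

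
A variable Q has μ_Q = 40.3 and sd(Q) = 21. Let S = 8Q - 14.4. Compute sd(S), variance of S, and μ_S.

sd(S) = 168, variance of S = 28224, μ_S = 308

S = 8Q - 14.4 is linear with a = 8, b = -14.4.
sd(S) = |a|·sd(Q) = |8|·21 = 168.
variance of Q = 21² = 441.
variance of S = a²·variance of Q = 8²·441 = 28224 (the additive constant -14.4 does not affect variance).
μ_S = a·μ_Q + b = 8·40.3 + (-14.4) = 308.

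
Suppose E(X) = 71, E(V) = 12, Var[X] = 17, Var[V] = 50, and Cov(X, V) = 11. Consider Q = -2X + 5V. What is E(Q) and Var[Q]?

E(Q) = (-2)·E(X) + 5·E(V) = (-2)·71 + 5·12 = -82.
Var[Q] = a²·Var[X] + b²·Var[V] + 2ab·Cov(X, V) with a = -2, b = 5.
= (-2)²·17 + 5²·50 + 2·(-2)·5·11
= 68 + 1250 + (-220) = 1098.

E(Q) = -82, Var[Q] = 1098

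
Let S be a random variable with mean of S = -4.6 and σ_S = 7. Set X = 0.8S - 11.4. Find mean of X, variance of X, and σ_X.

mean of X = -15.08, variance of X = 31.36, σ_X = 5.6

X = 0.8S - 11.4 is linear with a = 0.8, b = -11.4.
mean of X = a·mean of S + b = 0.8·(-4.6) + (-11.4) = -15.08.
variance of S = 7² = 49.
variance of X = a²·variance of S = 0.8²·49 = 31.36 (the additive constant -11.4 does not affect variance).
σ_X = |a|·σ_S = |0.8|·7 = 5.6.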